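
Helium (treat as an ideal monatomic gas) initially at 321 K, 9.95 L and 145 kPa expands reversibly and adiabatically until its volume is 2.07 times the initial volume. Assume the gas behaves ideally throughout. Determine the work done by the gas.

n = P₁V₁/(RT₁) = 145×9.95/(8.314×321) = 0.541 mol.
Adiabatic: TV^(γ−1) = const ⇒ T₂ = 321×(0.483)^0.667 = 198 K; PV^γ = const ⇒ P₂ = 43.1 kPa.
ΔU = nCvΔT = 0.541×12.5×(198−321) = -832 J.
Q = 0 for an adiabatic process, so W = −ΔU = 832 J.

832 J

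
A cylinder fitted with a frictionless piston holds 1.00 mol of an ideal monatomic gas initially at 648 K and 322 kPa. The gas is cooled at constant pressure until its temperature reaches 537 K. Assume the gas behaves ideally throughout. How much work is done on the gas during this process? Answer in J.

V₁ = nRT₁/P₁ = 1.00×8.314×648/322 = 16.7 L.
Isobaric: P stays 322 kPa; V/T = const ⇒ T₂ = 537 K, V₂ = 13.9 L.
W = PΔV = 322×(13.9−16.7) kPa·L = -923 J.
Work done on the gas = −W_by = 923 J.

923 J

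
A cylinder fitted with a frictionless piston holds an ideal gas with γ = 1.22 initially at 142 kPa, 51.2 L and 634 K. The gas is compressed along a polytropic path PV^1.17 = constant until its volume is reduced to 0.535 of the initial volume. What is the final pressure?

295 kPa

Polytropic n=1.17: T₂ = T₁(V₁/V₂)^(n−1) = 634×(1.87)^0.17 = 705 K; P₂ = P₁(V₁/V₂)^n = 295 kPa.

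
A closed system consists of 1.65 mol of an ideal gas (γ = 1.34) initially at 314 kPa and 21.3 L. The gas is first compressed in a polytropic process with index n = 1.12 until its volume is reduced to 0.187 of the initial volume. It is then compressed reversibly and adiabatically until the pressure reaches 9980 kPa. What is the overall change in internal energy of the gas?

16300 J

T₁ = P₁V₁/(nR) = 314×21.3/(1.65×8.314) = 488 K.
Step 1 — Polytropic n=1.12: T₂ = T₁(V₁/V₂)^(n−1) = 488×(5.35)^0.12 = 596 K; P₂ = P₁(V₁/V₂)^n = 2050 kPa.
W = (P₁V₁−P₂V₂)/(n−1) = (314×21.3−2050×3.98)/0.12 = -12400 J.
ΔU = nCvΔT = 1.65×24.5×(596−488) = 4380 J.
Q = ΔU + W = -8040 J.
State after step 1: P = 2050 kPa, V = 3.98 L, T = 596 K.
Step 2 — Adiabatic: T₂/T₁ = (P₂/P₁)^((γ−1)/γ) ⇒ T₂ = 596×(4.86)^0.254 = 890 K; V₂ = 1.22 L.
ΔU = nCvΔT = 1.65×24.5×(890−596) = 11900 J.
Q = 0 for an adiabatic process, so W = −ΔU = -11900 J.
Net over both steps: W = -24300 J, Q = -8040 J, ΔU = 16300 J.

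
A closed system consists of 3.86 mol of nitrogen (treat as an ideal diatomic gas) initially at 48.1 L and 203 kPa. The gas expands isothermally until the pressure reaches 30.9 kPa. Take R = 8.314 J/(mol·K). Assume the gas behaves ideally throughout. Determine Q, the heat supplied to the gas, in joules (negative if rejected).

T₁ = P₁V₁/(nR) = 203×48.1/(3.86×8.314) = 304 K.
Isothermal: T stays 304 K; PV = const ⇒ V₂ = 316 L, P₂ = 30.9 kPa.
ΔU = 0 (ideal gas, T constant).
W = nRT ln(V₂/V₁) = 3.86×8.314×304×ln(6.57) = 18400 J.
Q = ΔU + W = 18400 J.

18400 J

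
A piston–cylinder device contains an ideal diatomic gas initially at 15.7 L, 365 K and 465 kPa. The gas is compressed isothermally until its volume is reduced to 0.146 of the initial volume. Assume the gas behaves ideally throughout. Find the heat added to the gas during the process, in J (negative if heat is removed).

n = P₁V₁/(RT₁) = 465×15.7/(8.314×365) = 2.41 mol.
Isothermal: T stays 365 K; PV = const ⇒ V₂ = 2.29 L, P₂ = 3180 kPa.
ΔU = 0 (ideal gas, T constant).
W = nRT ln(V₂/V₁) = 2.41×8.314×365×ln(0.146) = -14000 J.
Q = ΔU + W = -14000 J.

-14000 J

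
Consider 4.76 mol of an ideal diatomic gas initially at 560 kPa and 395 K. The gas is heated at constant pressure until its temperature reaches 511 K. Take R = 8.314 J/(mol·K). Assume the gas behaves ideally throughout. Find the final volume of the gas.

36.1 L

V₁ = nRT₁/P₁ = 4.76×8.314×395/560 = 27.9 L.
Isobaric: P stays 560 kPa; V/T = const ⇒ T₂ = 511 K, V₂ = 36.1 L.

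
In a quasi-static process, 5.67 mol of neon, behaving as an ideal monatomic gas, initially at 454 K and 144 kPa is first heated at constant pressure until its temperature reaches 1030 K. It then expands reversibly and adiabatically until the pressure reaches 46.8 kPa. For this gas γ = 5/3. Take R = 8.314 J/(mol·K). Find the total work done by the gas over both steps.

53500 J

V₁ = nRT₁/P₁ = 5.67×8.314×454/144 = 149 L.
Step 1 — Isobaric: P stays 144 kPa; V/T = const ⇒ T₂ = 1030 K, V₂ = 337 L.
W = PΔV = 144×(337−149) kPa·L = 27200 J.
ΔU = nCvΔT = 5.67×12.5×(1030−454) = 40700 J.
Q = ΔU + W = nCpΔT = 67900 J.
State after step 1: P = 144 kPa, V = 337 L, T = 1030 K.
Step 2 — Adiabatic: T₂/T₁ = (P₂/P₁)^((γ−1)/γ) ⇒ T₂ = 1030×(0.325)^0.400 = 657 K; V₂ = 662 L.
ΔU = nCvΔT = 5.67×12.5×(657−1030) = -26400 J.
Q = 0 for an adiabatic process, so W = −ΔU = 26400 J.
Net over both steps: W = 53500 J, Q = 67900 J, ΔU = 14400 J.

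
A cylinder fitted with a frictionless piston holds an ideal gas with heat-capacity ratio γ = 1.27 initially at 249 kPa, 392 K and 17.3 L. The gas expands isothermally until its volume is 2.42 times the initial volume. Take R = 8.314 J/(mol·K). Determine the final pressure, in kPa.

103 kPa

Isothermal: T stays 392 K; PV = const ⇒ V₂ = 41.9 L, P₂ = 103 kPa.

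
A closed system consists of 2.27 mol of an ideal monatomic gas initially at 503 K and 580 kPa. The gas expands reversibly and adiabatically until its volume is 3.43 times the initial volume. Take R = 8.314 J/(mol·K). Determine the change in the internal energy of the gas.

-7980 J

V₁ = nRT₁/P₁ = 2.27×8.314×503/580 = 16.4 L.
Adiabatic: TV^(γ−1) = const ⇒ T₂ = 503×(0.292)^0.667 = 221 K; PV^γ = const ⇒ P₂ = 74.3 kPa.
For an ideal gas ΔU = nCvΔT with Cv = (3/2)R = 12.5 J/(mol·K).
ΔU = 2.27×12.5×(221−503) = -7980 J.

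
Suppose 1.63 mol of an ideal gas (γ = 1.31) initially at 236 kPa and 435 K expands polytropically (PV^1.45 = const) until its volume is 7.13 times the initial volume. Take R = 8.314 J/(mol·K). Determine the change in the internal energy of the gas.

V₁ = nRT₁/P₁ = 1.63×8.314×435/236 = 25.0 L.
Polytropic n=1.45: T₂ = T₁(V₁/V₂)^(n−1) = 435×(0.140)^0.45 = 180 K; P₂ = P₁(V₁/V₂)^n = 13.7 kPa.
For an ideal gas ΔU = nCvΔT with Cv = R/(γ−1) = 26.8 J/(mol·K).
ΔU = 1.63×26.8×(180−435) = -11200 J.

-11200 J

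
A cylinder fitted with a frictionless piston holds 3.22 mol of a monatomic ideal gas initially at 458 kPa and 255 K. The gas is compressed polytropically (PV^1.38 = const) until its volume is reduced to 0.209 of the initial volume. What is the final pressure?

V₁ = nRT₁/P₁ = 3.22×8.314×255/458 = 14.9 L.
Polytropic n=1.38: T₂ = T₁(V₁/V₂)^(n−1) = 255×(4.78)^0.38 = 462 K; P₂ = P₁(V₁/V₂)^n = 3970 kPa.

3970 kPa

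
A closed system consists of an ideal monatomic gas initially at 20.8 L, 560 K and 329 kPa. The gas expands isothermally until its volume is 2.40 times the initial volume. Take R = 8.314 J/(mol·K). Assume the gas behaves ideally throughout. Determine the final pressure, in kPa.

137 kPa

Isothermal: T stays 560 K; PV = const ⇒ V₂ = 49.9 L, P₂ = 137 kPa.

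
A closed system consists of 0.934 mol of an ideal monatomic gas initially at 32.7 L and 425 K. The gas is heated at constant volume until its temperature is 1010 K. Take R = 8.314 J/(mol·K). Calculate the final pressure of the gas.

240 kPa

P₁ = nRT₁/V₁ = 0.934×8.314×425/32.7 = 101 kPa.
Isochoric: V stays 32.7 L; P/T = const ⇒ T₂ = 1010 K, P₂ = 240 kPa.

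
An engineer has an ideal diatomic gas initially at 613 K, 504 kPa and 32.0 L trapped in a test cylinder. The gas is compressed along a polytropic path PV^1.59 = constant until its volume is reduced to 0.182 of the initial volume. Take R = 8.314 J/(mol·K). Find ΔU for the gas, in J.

69900 J

n = P₁V₁/(RT₁) = 504×32.0/(8.314×613) = 3.16 mol.
Polytropic n=1.59: T₂ = T₁(V₁/V₂)^(n−1) = 613×(5.49)^0.59 = 1680 K; P₂ = P₁(V₁/V₂)^n = 7570 kPa.
For an ideal gas ΔU = nCvΔT with Cv = (5/2)R = 20.8 J/(mol·K).
ΔU = 3.16×20.8×(1680−613) = 69900 J.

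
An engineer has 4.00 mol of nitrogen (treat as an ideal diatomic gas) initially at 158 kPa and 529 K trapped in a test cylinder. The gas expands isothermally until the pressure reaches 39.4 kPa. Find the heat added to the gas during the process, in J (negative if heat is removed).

V₁ = nRT₁/P₁ = 4.00×8.314×529/158 = 111 L.
Isothermal: T stays 529 K; PV = const ⇒ V₂ = 447 L, P₂ = 39.4 kPa.
ΔU = 0 (ideal gas, T constant).
W = nRT ln(V₂/V₁) = 4.00×8.314×529×ln(4.01) = 24400 J.
Q = ΔU + W = 24400 J.

24400 J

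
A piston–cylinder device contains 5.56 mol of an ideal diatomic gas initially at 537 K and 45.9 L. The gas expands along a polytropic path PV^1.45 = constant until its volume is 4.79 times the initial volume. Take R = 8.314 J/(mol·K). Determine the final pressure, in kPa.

P₁ = nRT₁/V₁ = 5.56×8.314×537/45.9 = 541 kPa.
Polytropic n=1.45: T₂ = T₁(V₁/V₂)^(n−1) = 537×(0.209)^0.45 = 265 K; P₂ = P₁(V₁/V₂)^n = 55.8 kPa.

55.8 kPa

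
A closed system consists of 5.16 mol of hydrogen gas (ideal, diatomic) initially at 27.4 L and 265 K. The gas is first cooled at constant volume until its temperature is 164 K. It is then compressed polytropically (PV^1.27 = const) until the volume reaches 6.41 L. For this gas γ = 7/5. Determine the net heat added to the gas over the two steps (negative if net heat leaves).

-14900 J

P₁ = nRT₁/V₁ = 5.16×8.314×265/27.4 = 415 kPa.
Step 1 — Isochoric: V stays 27.4 L; P/T = const ⇒ T₂ = 164 K, P₂ = 257 kPa.
W = 0 (no volume change).
ΔU = nCvΔT = 5.16×20.8×(164−265) = -10800 J.
Q = ΔU = -10800 J.
State after step 1: P = 257 kPa, V = 27.4 L, T = 164 K.
Step 2 — Polytropic n=1.27: T₂ = T₁(V₁/V₂)^(n−1) = 164×(4.27)^0.27 = 243 K; P₂ = P₁(V₁/V₂)^n = 1620 kPa.
W = (P₁V₁−P₂V₂)/(n−1) = (257×27.4−1620×6.41)/0.27 = -12500 J.
ΔU = nCvΔT = 5.16×20.8×(243−164) = 8450 J.
Q = ΔU + W = -4070 J.
Net over both steps: W = -12500 J, Q = -14900 J, ΔU = -2380 J.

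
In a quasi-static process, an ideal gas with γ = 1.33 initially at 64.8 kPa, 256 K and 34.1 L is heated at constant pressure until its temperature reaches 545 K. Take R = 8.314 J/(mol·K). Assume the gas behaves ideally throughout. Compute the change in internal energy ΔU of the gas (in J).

n = P₁V₁/(RT₁) = 64.8×34.1/(8.314×256) = 1.04 mol.
Isobaric: P stays 64.8 kPa; V/T = const ⇒ T₂ = 545 K, V₂ = 72.6 L.
For an ideal gas ΔU = nCvΔT with Cv = R/(γ−1) = 25.2 J/(mol·K).
ΔU = 1.04×25.2×(545−256) = 7560 J.

7560 J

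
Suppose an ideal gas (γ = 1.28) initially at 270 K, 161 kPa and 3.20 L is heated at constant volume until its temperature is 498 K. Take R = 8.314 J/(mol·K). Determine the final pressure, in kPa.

297 kPa

Isochoric: V stays 3.20 L; P/T = const ⇒ T₂ = 498 K, P₂ = 297 kPa.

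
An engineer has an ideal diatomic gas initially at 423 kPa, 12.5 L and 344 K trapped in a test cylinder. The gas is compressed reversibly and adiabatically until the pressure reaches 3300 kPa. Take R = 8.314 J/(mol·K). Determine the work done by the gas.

n = P₁V₁/(RT₁) = 423×12.5/(8.314×344) = 1.85 mol.
Adiabatic: T₂/T₁ = (P₂/P₁)^((γ−1)/γ) ⇒ T₂ = 344×(7.80)^0.286 = 619 K; V₂ = 2.88 L.
ΔU = nCvΔT = 1.85×20.8×(619−344) = 10600 J.
Q = 0 for an adiabatic process, so W = −ΔU = -10600 J.

-10600 J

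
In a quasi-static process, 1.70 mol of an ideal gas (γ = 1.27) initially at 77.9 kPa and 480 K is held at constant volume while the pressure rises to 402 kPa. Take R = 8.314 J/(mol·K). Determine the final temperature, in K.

2480 K

V₁ = nRT₁/P₁ = 1.70×8.314×480/77.9 = 87.1 L.
Isochoric: V stays 87.1 L; P/T = const ⇒ T₂ = 2480 K, P₂ = 402 kPa.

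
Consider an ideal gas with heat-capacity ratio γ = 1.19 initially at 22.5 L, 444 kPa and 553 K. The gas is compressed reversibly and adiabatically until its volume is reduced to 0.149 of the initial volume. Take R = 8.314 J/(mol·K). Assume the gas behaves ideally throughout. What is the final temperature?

Adiabatic: TV^(γ−1) = const ⇒ T₂ = 553×(6.71)^0.190 = 794 K; PV^γ = const ⇒ P₂ = 4280 kPa.

794 K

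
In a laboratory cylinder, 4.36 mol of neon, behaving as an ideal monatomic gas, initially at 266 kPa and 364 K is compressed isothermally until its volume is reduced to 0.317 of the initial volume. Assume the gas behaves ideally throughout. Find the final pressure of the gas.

V₁ = nRT₁/P₁ = 4.36×8.314×364/266 = 49.6 L.
Isothermal: T stays 364 K; PV = const ⇒ V₂ = 15.7 L, P₂ = 839 kPa.

839 kPa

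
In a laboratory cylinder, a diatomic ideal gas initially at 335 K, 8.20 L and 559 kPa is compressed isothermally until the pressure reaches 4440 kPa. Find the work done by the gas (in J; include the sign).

-9500 J

n = P₁V₁/(RT₁) = 559×8.20/(8.314×335) = 1.65 mol.
Isothermal: T stays 335 K; PV = const ⇒ V₂ = 1.03 L, P₂ = 4440 kPa.
W = nRT ln(V₂/V₁) = 1.65×8.314×335×ln(0.126) = -9500 J.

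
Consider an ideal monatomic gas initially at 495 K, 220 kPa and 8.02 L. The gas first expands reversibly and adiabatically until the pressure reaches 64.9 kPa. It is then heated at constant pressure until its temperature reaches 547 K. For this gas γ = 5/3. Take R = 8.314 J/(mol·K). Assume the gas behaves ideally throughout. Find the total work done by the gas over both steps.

n = P₁V₁/(RT₁) = 220×8.02/(8.314×495) = 0.429 mol.
Step 1 — Adiabatic: T₂/T₁ = (P₂/P₁)^((γ−1)/γ) ⇒ T₂ = 495×(0.295)^0.400 = 304 K; V₂ = 16.7 L.
ΔU = nCvΔT = 0.429×12.5×(304−495) = -1020 J.
Q = 0 for an adiabatic process, so W = −ΔU = 1020 J.
State after step 1: P = 64.9 kPa, V = 16.7 L, T = 304 K.
Step 2 — Isobaric: P stays 64.9 kPa; V/T = const ⇒ T₂ = 547 K, V₂ = 30.0 L.
W = PΔV = 64.9×(30.0−16.7) kPa·L = 867 J.
ΔU = nCvΔT = 0.429×12.5×(547−304) = 1300 J.
Q = ΔU + W = nCpΔT = 2170 J.
Net over both steps: W = 1890 J, Q = 2170 J, ΔU = 278 J.

1890 J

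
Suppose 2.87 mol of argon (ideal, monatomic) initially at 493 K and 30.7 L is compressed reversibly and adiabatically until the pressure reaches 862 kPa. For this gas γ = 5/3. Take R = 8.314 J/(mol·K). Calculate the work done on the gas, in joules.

P₁ = nRT₁/V₁ = 2.87×8.314×493/30.7 = 383 kPa.
Adiabatic: T₂/T₁ = (P₂/P₁)^((γ−1)/γ) ⇒ T₂ = 493×(2.25)^0.400 = 682 K; V₂ = 18.9 L.
ΔU = nCvΔT = 2.87×12.5×(682−493) = 6760 J.
Q = 0 for an adiabatic process, so W = −ΔU = -6760 J.
Work done on the gas = −W_by = 6760 J.

6760 J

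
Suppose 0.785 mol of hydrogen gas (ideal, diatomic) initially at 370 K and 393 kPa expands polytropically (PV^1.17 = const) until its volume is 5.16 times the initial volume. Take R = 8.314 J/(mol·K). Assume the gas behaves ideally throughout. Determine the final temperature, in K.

280 K

V₁ = nRT₁/P₁ = 0.785×8.314×370/393 = 6.14 L.
Polytropic n=1.17: T₂ = T₁(V₁/V₂)^(n−1) = 370×(0.194)^0.17 = 280 K; P₂ = P₁(V₁/V₂)^n = 57.6 kPa.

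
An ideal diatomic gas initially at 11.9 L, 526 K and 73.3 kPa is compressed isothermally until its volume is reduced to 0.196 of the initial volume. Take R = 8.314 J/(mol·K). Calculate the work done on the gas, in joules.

1420 J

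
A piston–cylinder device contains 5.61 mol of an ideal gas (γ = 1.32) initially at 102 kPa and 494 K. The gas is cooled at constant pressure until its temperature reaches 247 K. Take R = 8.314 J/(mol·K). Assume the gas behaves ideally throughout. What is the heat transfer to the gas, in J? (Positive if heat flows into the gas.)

-47500 J

V₁ = nRT₁/P₁ = 5.61×8.314×494/102 = 226 L.
Isobaric: P stays 102 kPa; V/T = const ⇒ T₂ = 247 K, V₂ = 113 L.
W = PΔV = 102×(113−226) kPa·L = -11500 J.
ΔU = nCvΔT = 5.61×26.0×(247−494) = -36000 J.
Q = ΔU + W = nCpΔT = -47500 J.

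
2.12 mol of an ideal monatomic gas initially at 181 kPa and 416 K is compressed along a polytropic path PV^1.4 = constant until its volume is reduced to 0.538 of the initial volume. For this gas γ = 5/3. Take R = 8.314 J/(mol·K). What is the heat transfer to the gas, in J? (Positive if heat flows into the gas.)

-2060 J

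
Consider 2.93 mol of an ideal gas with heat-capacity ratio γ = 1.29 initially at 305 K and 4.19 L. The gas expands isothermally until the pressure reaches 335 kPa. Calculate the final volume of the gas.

22.2 L

P₁ = nRT₁/V₁ = 2.93×8.314×305/4.19 = 1770 kPa.
Isothermal: T stays 305 K; PV = const ⇒ V₂ = 22.2 L, P₂ = 335 kPa.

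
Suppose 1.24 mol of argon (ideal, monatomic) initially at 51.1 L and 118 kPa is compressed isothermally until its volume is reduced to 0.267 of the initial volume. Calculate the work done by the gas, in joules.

T₁ = P₁V₁/(nR) = 118×51.1/(1.24×8.314) = 585 K.
Isothermal: T stays 585 K; PV = const ⇒ V₂ = 13.6 L, P₂ = 442 kPa.
W = nRT ln(V₂/V₁) = 1.24×8.314×585×ln(0.267) = -7960 J.

-7960 J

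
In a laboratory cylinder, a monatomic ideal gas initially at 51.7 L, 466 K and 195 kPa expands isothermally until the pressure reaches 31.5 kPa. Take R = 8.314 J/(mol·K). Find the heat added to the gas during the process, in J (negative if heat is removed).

18400 J

n = P₁V₁/(RT₁) = 195×51.7/(8.314×466) = 2.60 mol.
Isothermal: T stays 466 K; PV = const ⇒ V₂ = 320 L, P₂ = 31.5 kPa.
ΔU = 0 (ideal gas, T constant).
W = nRT ln(V₂/V₁) = 2.60×8.314×466×ln(6.19) = 18400 J.
Q = ΔU + W = 18400 J.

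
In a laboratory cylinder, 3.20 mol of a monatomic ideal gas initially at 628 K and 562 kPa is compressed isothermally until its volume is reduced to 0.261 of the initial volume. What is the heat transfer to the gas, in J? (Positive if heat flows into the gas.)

V₁ = nRT₁/P₁ = 3.20×8.314×628/562 = 29.7 L.
Isothermal: T stays 628 K; PV = const ⇒ V₂ = 7.76 L, P₂ = 2150 kPa.
ΔU = 0 (ideal gas, T constant).
W = nRT ln(V₂/V₁) = 3.20×8.314×628×ln(0.261) = -22400 J.
Q = ΔU + W = -22400 J.

-22400 J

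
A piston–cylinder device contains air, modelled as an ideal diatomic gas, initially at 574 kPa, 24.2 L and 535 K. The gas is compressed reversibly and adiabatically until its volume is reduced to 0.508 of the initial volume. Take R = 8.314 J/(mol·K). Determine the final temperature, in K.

701 K

Adiabatic: TV^(γ−1) = const ⇒ T₂ = 535×(1.97)^0.400 = 701 K; PV^γ = const ⇒ P₂ = 1480 kPa.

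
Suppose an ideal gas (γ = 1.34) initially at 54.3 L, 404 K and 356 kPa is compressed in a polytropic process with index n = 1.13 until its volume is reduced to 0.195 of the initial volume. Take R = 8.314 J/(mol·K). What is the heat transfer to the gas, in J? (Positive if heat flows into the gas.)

n = P₁V₁/(RT₁) = 356×54.3/(8.314×404) = 5.76 mol.
Polytropic n=1.13: T₂ = T₁(V₁/V₂)^(n−1) = 404×(5.13)^0.13 = 500 K; P₂ = P₁(V₁/V₂)^n = 2260 kPa.
W = (P₁V₁−P₂V₂)/(n−1) = (356×54.3−2260×10.6)/0.13 = -35200 J.
ΔU = nCvΔT = 5.76×24.5×(500−404) = 13500 J.
Q = ΔU + W = -21700 J.

-21700 J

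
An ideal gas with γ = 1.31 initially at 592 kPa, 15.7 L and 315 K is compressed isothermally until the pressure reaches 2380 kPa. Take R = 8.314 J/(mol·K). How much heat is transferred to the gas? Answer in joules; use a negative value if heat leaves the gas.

-12900 J

n = P₁V₁/(RT₁) = 592×15.7/(8.314×315) = 3.55 mol.
Isothermal: T stays 315 K; PV = const ⇒ V₂ = 3.91 L, P₂ = 2380 kPa.
ΔU = 0 (ideal gas, T constant).
W = nRT ln(V₂/V₁) = 3.55×8.314×315×ln(0.249) = -12900 J.
Q = ΔU + W = -12900 J.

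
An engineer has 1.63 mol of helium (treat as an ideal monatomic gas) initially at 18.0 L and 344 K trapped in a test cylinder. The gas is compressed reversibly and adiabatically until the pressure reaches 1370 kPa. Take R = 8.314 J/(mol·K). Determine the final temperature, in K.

670 K

P₁ = nRT₁/V₁ = 1.63×8.314×344/18.0 = 259 kPa.
Adiabatic: T₂/T₁ = (P₂/P₁)^((γ−1)/γ) ⇒ T₂ = 344×(5.29)^0.400 = 670 K; V₂ = 6.63 L.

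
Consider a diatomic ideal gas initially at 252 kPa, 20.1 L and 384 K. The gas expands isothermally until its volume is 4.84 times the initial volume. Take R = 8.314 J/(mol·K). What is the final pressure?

52.1 kPa

Isothermal: T stays 384 K; PV = const ⇒ V₂ = 97.3 L, P₂ = 52.1 kPa.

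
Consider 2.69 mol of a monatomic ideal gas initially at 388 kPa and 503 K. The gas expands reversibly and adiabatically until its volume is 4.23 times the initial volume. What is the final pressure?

V₁ = nRT₁/P₁ = 2.69×8.314×503/388 = 29.0 L.
Adiabatic: TV^(γ−1) = const ⇒ T₂ = 503×(0.236)^0.667 = 192 K; PV^γ = const ⇒ P₂ = 35.1 kPa.

35.1 kPa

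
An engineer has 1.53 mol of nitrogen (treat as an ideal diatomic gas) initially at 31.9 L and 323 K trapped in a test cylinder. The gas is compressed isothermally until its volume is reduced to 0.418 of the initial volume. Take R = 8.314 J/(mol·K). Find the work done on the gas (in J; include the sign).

P₁ = nRT₁/V₁ = 1.53×8.314×323/31.9 = 129 kPa.
Isothermal: T stays 323 K; PV = const ⇒ V₂ = 13.3 L, P₂ = 308 kPa.
W = nRT ln(V₂/V₁) = 1.53×8.314×323×ln(0.418) = -3580 J.
Work done on the gas = −W_by = 3580 J.

3580 J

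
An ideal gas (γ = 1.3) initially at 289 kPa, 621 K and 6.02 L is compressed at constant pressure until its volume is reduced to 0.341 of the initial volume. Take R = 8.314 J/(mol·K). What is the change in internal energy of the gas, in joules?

n = P₁V₁/(RT₁) = 289×6.02/(8.314×621) = 0.337 mol.
Isobaric: P stays 289 kPa; V/T = const ⇒ T₂ = 212 K, V₂ = 2.05 L.
For an ideal gas ΔU = nCvΔT with Cv = R/(γ−1) = 27.7 J/(mol·K).
ΔU = 0.337×27.7×(212−621) = -3820 J.

-3820 J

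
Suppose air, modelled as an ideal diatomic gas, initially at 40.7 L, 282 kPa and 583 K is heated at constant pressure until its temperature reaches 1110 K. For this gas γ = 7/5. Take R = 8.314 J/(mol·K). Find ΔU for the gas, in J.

n = P₁V₁/(RT₁) = 282×40.7/(8.314×583) = 2.37 mol.
Isobaric: P stays 282 kPa; V/T = const ⇒ T₂ = 1110 K, V₂ = 77.5 L.
For an ideal gas ΔU = nCvΔT with Cv = (5/2)R = 20.8 J/(mol·K).
ΔU = 2.37×20.8×(1110−583) = 25900 J.

25900 J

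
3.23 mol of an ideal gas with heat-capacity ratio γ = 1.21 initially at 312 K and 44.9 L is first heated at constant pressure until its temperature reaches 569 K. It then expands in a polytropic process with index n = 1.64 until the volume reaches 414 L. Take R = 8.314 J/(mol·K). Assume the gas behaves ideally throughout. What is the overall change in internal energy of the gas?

P₁ = nRT₁/V₁ = 3.23×8.314×312/44.9 = 187 kPa.
Step 1 — Isobaric: P stays 187 kPa; V/T = const ⇒ T₂ = 569 K, V₂ = 81.9 L.
W = PΔV = 187×(81.9−44.9) kPa·L = 6900 J.
ΔU = nCvΔT = 3.23×39.6×(569−312) = 32900 J.
Q = ΔU + W = nCpΔT = 39800 J.
State after step 1: P = 187 kPa, V = 81.9 L, T = 569 K.
Step 2 — Polytropic n=1.64: T₂ = T₁(V₁/V₂)^(n−1) = 569×(0.198)^0.64 = 202 K; P₂ = P₁(V₁/V₂)^n = 13.1 kPa.
W = (P₁V₁−P₂V₂)/(n−1) = (187×81.9−13.1×414)/0.64 = 15400 J.
ΔU = nCvΔT = 3.23×39.6×(202−569) = -47000 J.
Q = ΔU + W = -31600 J.
Net over both steps: W = 22300 J, Q = 8210 J, ΔU = -14100 J.

-14100 J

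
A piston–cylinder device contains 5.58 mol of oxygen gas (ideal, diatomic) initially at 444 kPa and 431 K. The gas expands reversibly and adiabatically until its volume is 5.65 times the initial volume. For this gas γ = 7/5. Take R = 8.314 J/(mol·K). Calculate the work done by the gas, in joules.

25000 J

V₁ = nRT₁/P₁ = 5.58×8.314×431/444 = 45.0 L.
Adiabatic: TV^(γ−1) = const ⇒ T₂ = 431×(0.177)^0.400 = 216 K; PV^γ = const ⇒ P₂ = 39.3 kPa.
ΔU = nCvΔT = 5.58×20.8×(216−431) = -25000 J.
Q = 0 for an adiabatic process, so W = −ΔU = 25000 J.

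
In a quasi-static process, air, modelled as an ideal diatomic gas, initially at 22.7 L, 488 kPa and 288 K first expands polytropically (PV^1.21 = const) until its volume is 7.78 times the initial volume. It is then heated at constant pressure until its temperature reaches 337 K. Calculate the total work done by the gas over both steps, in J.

24200 J

n = P₁V₁/(RT₁) = 488×22.7/(8.314×288) = 4.63 mol.
Step 1 — Polytropic n=1.21: T₂ = T₁(V₁/V₂)^(n−1) = 288×(0.129)^0.21 = 187 K; P₂ = P₁(V₁/V₂)^n = 40.8 kPa.
W = (P₁V₁−P₂V₂)/(n−1) = (488×22.7−40.8×177)/0.21 = 18500 J.
ΔU = nCvΔT = 4.63×20.8×(187−288) = -9690 J.
Q = ΔU + W = 8770 J.
State after step 1: P = 40.8 kPa, V = 177 L, T = 187 K.
Step 2 — Isobaric: P stays 40.8 kPa; V/T = const ⇒ T₂ = 337 K, V₂ = 318 L.
W = PΔV = 40.8×(318−177) kPa·L = 5760 J.
ΔU = nCvΔT = 4.63×20.8×(337−187) = 14400 J.
Q = ΔU + W = nCpΔT = 20200 J.
Net over both steps: W = 24200 J, Q = 28900 J, ΔU = 4710 J.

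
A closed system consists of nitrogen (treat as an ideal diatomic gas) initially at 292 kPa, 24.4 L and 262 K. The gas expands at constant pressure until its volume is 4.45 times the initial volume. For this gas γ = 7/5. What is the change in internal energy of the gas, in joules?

61500 J

n = P₁V₁/(RT₁) = 292×24.4/(8.314×262) = 3.27 mol.
Isobaric: P stays 292 kPa; V/T = const ⇒ T₂ = 1170 K, V₂ = 109 L.
For an ideal gas ΔU = nCvΔT with Cv = (5/2)R = 20.8 J/(mol·K).
ΔU = 3.27×20.8×(1170−262) = 61500 J.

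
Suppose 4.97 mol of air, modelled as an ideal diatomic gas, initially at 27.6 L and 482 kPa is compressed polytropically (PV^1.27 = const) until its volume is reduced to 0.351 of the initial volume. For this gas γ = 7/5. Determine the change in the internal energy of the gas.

10900 J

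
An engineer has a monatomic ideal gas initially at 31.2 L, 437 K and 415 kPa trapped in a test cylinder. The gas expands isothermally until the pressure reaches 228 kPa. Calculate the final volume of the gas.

Isothermal: T stays 437 K; PV = const ⇒ V₂ = 56.8 L, P₂ = 228 kPa.

56.8 L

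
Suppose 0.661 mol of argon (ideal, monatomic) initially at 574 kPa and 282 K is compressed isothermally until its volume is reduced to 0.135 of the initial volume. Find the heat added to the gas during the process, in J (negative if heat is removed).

-3100 J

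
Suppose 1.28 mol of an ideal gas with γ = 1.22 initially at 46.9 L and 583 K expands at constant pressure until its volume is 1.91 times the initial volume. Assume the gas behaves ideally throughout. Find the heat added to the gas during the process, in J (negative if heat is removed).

P₁ = nRT₁/V₁ = 1.28×8.314×583/46.9 = 132 kPa.
Isobaric: P stays 132 kPa; V/T = const ⇒ T₂ = 1110 K, V₂ = 89.6 L.
W = PΔV = 132×(89.6−46.9) kPa·L = 5650 J.
ΔU = nCvΔT = 1.28×37.8×(1110−583) = 25700 J.
Q = ΔU + W = nCpΔT = 31300 J.

31300 J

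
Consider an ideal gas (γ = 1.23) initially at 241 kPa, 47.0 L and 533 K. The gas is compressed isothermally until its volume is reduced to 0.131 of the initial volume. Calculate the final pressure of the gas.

1840 kPa

Isothermal: T stays 533 K; PV = const ⇒ V₂ = 6.16 L, P₂ = 1840 kPa.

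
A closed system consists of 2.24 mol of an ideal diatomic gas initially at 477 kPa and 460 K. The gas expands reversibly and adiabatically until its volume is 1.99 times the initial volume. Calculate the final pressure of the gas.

182 kPa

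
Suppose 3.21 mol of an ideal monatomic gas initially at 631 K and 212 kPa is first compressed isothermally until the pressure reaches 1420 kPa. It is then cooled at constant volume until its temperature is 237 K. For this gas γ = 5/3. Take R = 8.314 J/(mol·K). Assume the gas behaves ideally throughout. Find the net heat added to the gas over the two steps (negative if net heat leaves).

-47800 J

V₁ = nRT₁/P₁ = 3.21×8.314×631/212 = 79.4 L.
Step 1 — Isothermal: T stays 631 K; PV = const ⇒ V₂ = 11.9 L, P₂ = 1420 kPa.
ΔU = 0 (ideal gas, T constant).
W = nRT ln(V₂/V₁) = 3.21×8.314×631×ln(0.149) = -32000 J.
Q = ΔU + W = -32000 J.
State after step 1: P = 1420 kPa, V = 11.9 L, T = 631 K.
Step 2 — Isochoric: V stays 11.9 L; P/T = const ⇒ T₂ = 237 K, P₂ = 533 kPa.
W = 0 (no volume change).
ΔU = nCvΔT = 3.21×12.5×(237−631) = -15800 J.
Q = ΔU = -15800 J.
Net over both steps: W = -32000 J, Q = -47800 J, ΔU = -15800 J.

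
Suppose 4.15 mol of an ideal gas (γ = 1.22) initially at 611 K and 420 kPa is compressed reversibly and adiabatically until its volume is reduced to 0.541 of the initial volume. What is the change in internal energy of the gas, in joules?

13900 J

V₁ = nRT₁/P₁ = 4.15×8.314×611/420 = 50.2 L.
Adiabatic: TV^(γ−1) = const ⇒ T₂ = 611×(1.85)^0.220 = 699 K; PV^γ = const ⇒ P₂ = 889 kPa.
For an ideal gas ΔU = nCvΔT with Cv = R/(γ−1) = 37.8 J/(mol·K).
ΔU = 4.15×37.8×(699−611) = 13900 J.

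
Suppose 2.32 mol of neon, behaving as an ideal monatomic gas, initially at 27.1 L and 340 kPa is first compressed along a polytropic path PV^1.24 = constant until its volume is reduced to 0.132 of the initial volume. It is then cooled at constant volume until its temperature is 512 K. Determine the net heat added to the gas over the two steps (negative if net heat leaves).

T₁ = P₁V₁/(nR) = 340×27.1/(2.32×8.314) = 478 K.
Step 1 — Polytropic n=1.24: T₂ = T₁(V₁/V₂)^(n−1) = 478×(7.58)^0.24 = 777 K; P₂ = P₁(V₁/V₂)^n = 4190 kPa.
W = (P₁V₁−P₂V₂)/(n−1) = (340×27.1−4190×3.58)/0.24 = -24000 J.
ΔU = nCvΔT = 2.32×12.5×(777−478) = 8650 J.
Q = ΔU + W = -15400 J.
State after step 1: P = 4190 kPa, V = 3.58 L, T = 777 K.
Step 2 — Isochoric: V stays 3.58 L; P/T = const ⇒ T₂ = 512 K, P₂ = 2760 kPa.
W = 0 (no volume change).
ΔU = nCvΔT = 2.32×12.5×(512−777) = -7660 J.
Q = ΔU = -7660 J.
Net over both steps: W = -24000 J, Q = -23000 J, ΔU = 993 J.

-23000 J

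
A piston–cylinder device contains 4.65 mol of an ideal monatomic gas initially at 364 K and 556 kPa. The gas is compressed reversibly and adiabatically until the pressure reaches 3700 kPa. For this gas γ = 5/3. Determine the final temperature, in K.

V₁ = nRT₁/P₁ = 4.65×8.314×364/556 = 25.3 L.
Adiabatic: T₂/T₁ = (P₂/P₁)^((γ−1)/γ) ⇒ T₂ = 364×(6.65)^0.400 = 777 K; V₂ = 8.12 L.

777 K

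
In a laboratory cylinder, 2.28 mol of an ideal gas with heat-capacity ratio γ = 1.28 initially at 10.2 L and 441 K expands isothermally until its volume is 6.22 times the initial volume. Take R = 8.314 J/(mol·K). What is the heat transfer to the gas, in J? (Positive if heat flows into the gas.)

15300 J

P₁ = nRT₁/V₁ = 2.28×8.314×441/10.2 = 820 kPa.
Isothermal: T stays 441 K; PV = const ⇒ V₂ = 63.4 L, P₂ = 132 kPa.
ΔU = 0 (ideal gas, T constant).
W = nRT ln(V₂/V₁) = 2.28×8.314×441×ln(6.22) = 15300 J.
Q = ΔU + W = 15300 J.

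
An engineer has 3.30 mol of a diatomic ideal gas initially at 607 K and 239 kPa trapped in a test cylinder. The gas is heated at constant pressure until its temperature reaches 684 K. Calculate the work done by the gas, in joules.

2110 J

V₁ = nRT₁/P₁ = 3.30×8.314×607/239 = 69.7 L.
Isobaric: P stays 239 kPa; V/T = const ⇒ T₂ = 684 K, V₂ = 78.5 L.
W = PΔV = 239×(78.5−69.7) kPa·L = 2110 J.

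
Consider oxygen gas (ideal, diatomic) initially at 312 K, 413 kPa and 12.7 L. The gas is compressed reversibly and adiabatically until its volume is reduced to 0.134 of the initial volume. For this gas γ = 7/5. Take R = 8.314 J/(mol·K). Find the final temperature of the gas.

Adiabatic: TV^(γ−1) = const ⇒ T₂ = 312×(7.46)^0.400 = 697 K; PV^γ = const ⇒ P₂ = 6890 kPa.

697 K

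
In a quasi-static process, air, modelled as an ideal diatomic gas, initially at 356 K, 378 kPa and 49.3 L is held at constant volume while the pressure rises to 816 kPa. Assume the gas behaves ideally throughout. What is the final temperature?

Isochoric: V stays 49.3 L; P/T = const ⇒ T₂ = 769 K, P₂ = 816 kPa.

769 K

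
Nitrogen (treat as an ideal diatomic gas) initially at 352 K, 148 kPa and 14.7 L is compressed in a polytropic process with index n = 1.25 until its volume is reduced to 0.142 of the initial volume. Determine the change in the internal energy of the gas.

3420 J

n = P₁V₁/(RT₁) = 148×14.7/(8.314×352) = 0.743 mol.
Polytropic n=1.25: T₂ = T₁(V₁/V₂)^(n−1) = 352×(7.04)^0.25 = 573 K; P₂ = P₁(V₁/V₂)^n = 1700 kPa.
For an ideal gas ΔU = nCvΔT with Cv = (5/2)R = 20.8 J/(mol·K).
ΔU = 0.743×20.8×(573−352) = 3420 J.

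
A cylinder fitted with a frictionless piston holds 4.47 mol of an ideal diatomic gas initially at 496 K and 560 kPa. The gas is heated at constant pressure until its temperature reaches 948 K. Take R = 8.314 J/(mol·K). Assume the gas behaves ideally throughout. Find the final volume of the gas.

62.9 L

V₁ = nRT₁/P₁ = 4.47×8.314×496/560 = 32.9 L.
Isobaric: P stays 560 kPa; V/T = const ⇒ T₂ = 948 K, V₂ = 62.9 L.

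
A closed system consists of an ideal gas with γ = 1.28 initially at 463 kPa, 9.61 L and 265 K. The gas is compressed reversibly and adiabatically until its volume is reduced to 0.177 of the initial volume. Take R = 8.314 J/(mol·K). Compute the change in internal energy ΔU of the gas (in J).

9910 J

n = P₁V₁/(RT₁) = 463×9.61/(8.314×265) = 2.02 mol.
Adiabatic: TV^(γ−1) = const ⇒ T₂ = 265×(5.65)^0.280 = 430 K; PV^γ = const ⇒ P₂ = 4250 kPa.
For an ideal gas ΔU = nCvΔT with Cv = R/(γ−1) = 29.7 J/(mol·K).
ΔU = 2.02×29.7×(430−265) = 9910 J.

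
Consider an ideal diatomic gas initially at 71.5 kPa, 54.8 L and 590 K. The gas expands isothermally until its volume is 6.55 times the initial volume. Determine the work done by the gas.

n = P₁V₁/(RT₁) = 71.5×54.8/(8.314×590) = 0.799 mol.
Isothermal: T stays 590 K; PV = const ⇒ V₂ = 359 L, P₂ = 10.9 kPa.
W = nRT ln(V₂/V₁) = 0.799×8.314×590×ln(6.55) = 7360 J.

7360 J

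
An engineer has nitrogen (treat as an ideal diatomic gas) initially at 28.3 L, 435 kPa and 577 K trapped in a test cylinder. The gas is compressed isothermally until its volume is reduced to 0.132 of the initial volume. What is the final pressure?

3300 kPa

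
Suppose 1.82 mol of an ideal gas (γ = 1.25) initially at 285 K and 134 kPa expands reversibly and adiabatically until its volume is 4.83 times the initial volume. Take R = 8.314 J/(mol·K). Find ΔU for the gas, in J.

V₁ = nRT₁/P₁ = 1.82×8.314×285/134 = 32.2 L.
Adiabatic: TV^(γ−1) = const ⇒ T₂ = 285×(0.207)^0.250 = 192 K; PV^γ = const ⇒ P₂ = 18.7 kPa.
For an ideal gas ΔU = nCvΔT with Cv = R/(γ−1) = 33.3 J/(mol·K).
ΔU = 1.82×33.3×(192−285) = -5610 J.

-5610 J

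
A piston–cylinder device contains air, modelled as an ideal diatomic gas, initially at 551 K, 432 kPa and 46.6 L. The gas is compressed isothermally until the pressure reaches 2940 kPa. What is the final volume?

Isothermal: T stays 551 K; PV = const ⇒ V₂ = 6.85 L, P₂ = 2940 kPa.

6.85 L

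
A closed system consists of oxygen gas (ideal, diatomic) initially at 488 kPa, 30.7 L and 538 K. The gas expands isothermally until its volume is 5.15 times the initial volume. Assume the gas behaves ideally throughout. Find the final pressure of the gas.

Isothermal: T stays 538 K; PV = const ⇒ V₂ = 158 L, P₂ = 94.8 kPa.

94.8 kPa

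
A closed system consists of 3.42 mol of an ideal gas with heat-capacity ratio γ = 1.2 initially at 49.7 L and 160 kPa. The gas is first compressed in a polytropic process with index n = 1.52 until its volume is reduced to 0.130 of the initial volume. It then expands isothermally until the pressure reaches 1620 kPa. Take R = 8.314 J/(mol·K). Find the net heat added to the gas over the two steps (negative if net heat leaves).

64300 J

T₁ = P₁V₁/(nR) = 160×49.7/(3.42×8.314) = 280 K.
Step 1 — Polytropic n=1.52: T₂ = T₁(V₁/V₂)^(n−1) = 280×(7.69)^0.52 = 808 K; P₂ = P₁(V₁/V₂)^n = 3560 kPa.
W = (P₁V₁−P₂V₂)/(n−1) = (160×49.7−3560×6.46)/0.52 = -28900 J.
ΔU = nCvΔT = 3.42×41.6×(808−280) = 75100 J.
Q = ΔU + W = 46200 J.
State after step 1: P = 3560 kPa, V = 6.46 L, T = 808 K.
Step 2 — Isothermal: T stays 808 K; PV = const ⇒ V₂ = 14.2 L, P₂ = 1620 kPa.
ΔU = 0 (ideal gas, T constant).
W = nRT ln(V₂/V₁) = 3.42×8.314×808×ln(2.19) = 18100 J.
Q = ΔU + W = 18100 J.
Net over both steps: W = -10800 J, Q = 64300 J, ΔU = 75100 J.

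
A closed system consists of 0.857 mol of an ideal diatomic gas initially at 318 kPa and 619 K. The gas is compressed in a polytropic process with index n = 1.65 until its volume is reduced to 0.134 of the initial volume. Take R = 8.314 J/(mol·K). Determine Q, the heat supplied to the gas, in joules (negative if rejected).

11400 J

V₁ = nRT₁/P₁ = 0.857×8.314×619/318 = 13.9 L.
Polytropic n=1.65: T₂ = T₁(V₁/V₂)^(n−1) = 619×(7.46)^0.65 = 2290 K; P₂ = P₁(V₁/V₂)^n = 8760 kPa.
W = (P₁V₁−P₂V₂)/(n−1) = (318×13.9−8760×1.86)/0.65 = -18300 J.
ΔU = nCvΔT = 0.857×20.8×(2290−619) = 29700 J.
Q = ΔU + W = 11400 J.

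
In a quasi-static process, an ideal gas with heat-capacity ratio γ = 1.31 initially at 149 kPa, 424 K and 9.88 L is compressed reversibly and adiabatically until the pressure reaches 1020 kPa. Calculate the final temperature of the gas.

Adiabatic: T₂/T₁ = (P₂/P₁)^((γ−1)/γ) ⇒ T₂ = 424×(6.85)^0.237 = 668 K; V₂ = 2.28 L.

668 K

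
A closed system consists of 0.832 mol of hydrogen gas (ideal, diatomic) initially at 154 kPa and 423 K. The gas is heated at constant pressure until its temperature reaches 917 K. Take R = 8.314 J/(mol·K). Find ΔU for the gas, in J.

8540 J

V₁ = nRT₁/P₁ = 0.832×8.314×423/154 = 19.0 L.
Isobaric: P stays 154 kPa; V/T = const ⇒ T₂ = 917 K, V₂ = 41.2 L.
For an ideal gas ΔU = nCvΔT with Cv = (5/2)R = 20.8 J/(mol·K).
ΔU = 0.832×20.8×(917−423) = 8540 J.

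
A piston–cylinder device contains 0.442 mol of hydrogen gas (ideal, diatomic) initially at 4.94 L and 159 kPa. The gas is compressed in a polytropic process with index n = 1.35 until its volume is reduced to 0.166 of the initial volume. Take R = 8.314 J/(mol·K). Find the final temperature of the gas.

T₁ = P₁V₁/(nR) = 159×4.94/(0.442×8.314) = 214 K.
Polytropic n=1.35: T₂ = T₁(V₁/V₂)^(n−1) = 214×(6.02)^0.35 = 401 K; P₂ = P₁(V₁/V₂)^n = 1800 kPa.

401 K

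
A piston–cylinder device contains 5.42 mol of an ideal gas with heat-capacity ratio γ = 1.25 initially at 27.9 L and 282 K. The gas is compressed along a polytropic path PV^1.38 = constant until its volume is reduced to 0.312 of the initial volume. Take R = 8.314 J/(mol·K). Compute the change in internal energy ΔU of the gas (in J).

28300 J

P₁ = nRT₁/V₁ = 5.42×8.314×282/27.9 = 455 kPa.
Polytropic n=1.38: T₂ = T₁(V₁/V₂)^(n−1) = 282×(3.21)^0.38 = 439 K; P₂ = P₁(V₁/V₂)^n = 2270 kPa.
For an ideal gas ΔU = nCvΔT with Cv = R/(γ−1) = 33.3 J/(mol·K).
ΔU = 5.42×33.3×(439−282) = 28300 J.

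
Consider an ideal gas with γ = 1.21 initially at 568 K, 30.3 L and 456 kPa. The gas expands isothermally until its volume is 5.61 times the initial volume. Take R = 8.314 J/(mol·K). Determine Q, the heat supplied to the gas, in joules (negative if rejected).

23800 J

n = P₁V₁/(RT₁) = 456×30.3/(8.314×568) = 2.93 mol.
Isothermal: T stays 568 K; PV = const ⇒ V₂ = 170 L, P₂ = 81.3 kPa.
ΔU = 0 (ideal gas, T constant).
W = nRT ln(V₂/V₁) = 2.93×8.314×568×ln(5.61) = 23800 J.
Q = ΔU + W = 23800 J.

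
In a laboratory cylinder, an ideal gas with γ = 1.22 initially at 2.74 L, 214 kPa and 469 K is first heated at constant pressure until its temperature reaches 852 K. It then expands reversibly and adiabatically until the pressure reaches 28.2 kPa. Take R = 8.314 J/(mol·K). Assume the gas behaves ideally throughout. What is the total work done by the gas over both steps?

n = P₁V₁/(RT₁) = 214×2.74/(8.314×469) = 0.150 mol.
Step 1 — Isobaric: P stays 214 kPa; V/T = const ⇒ T₂ = 852 K, V₂ = 4.98 L.
W = PΔV = 214×(4.98−2.74) kPa·L = 479 J.
ΔU = nCvΔT = 0.150×37.8×(852−469) = 2180 J.
Q = ΔU + W = nCpΔT = 2660 J.
State after step 1: P = 214 kPa, V = 4.98 L, T = 852 K.
Step 2 — Adiabatic: T₂/T₁ = (P₂/P₁)^((γ−1)/γ) ⇒ T₂ = 852×(0.132)^0.180 = 591 K; V₂ = 26.2 L.
ΔU = nCvΔT = 0.150×37.8×(591−852) = -1480 J.
Q = 0 for an adiabatic process, so W = −ΔU = 1480 J.
Net over both steps: W = 1960 J, Q = 2660 J, ΔU = 694 J.

1960 J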